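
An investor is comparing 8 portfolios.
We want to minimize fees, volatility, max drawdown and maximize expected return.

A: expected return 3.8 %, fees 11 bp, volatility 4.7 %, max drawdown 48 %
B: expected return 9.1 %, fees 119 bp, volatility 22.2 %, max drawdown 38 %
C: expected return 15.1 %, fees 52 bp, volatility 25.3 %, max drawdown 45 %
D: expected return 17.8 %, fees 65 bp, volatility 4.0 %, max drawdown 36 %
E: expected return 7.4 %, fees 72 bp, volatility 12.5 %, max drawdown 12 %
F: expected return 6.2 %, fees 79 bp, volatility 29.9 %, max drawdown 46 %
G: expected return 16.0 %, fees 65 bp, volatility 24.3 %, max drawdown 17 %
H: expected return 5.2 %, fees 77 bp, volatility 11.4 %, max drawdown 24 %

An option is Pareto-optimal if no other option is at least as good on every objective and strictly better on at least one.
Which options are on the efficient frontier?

A, C, D, E, G, H

A: not dominated (best fees).
B: dominated by D (expected return 17.8≥9.1, fees 65≤119, volatility 4.0≤22.2, max drawdown 36≤38).
C: not dominated.
D: not dominated (best expected return).
E: not dominated (best max drawdown).
F: dominated by C (expected return 15.1≥6.2, fees 52≤79, volatility 25.3≤29.9, max drawdown 45≤46).
G: not dominated.
H: not dominated.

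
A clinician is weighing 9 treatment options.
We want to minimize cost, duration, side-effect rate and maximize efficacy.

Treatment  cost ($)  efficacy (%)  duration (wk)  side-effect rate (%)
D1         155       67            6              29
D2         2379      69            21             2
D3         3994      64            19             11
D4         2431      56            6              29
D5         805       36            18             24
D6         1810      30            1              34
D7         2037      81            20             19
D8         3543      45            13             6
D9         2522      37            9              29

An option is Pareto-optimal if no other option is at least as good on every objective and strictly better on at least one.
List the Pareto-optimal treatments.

D1, D2, D3, D5, D6, D7, D8

D1: not dominated (best cost).
D2: not dominated (best side-effect rate).
D3: not dominated.
D4: dominated by D1 (cost 155≤2431, efficacy 67≥56, duration 6≤6, side-effect rate 29≤29).
D5: not dominated.
D6: not dominated (best duration).
D7: not dominated (best efficacy).
D8: not dominated.
D9: dominated by D1 (cost 155≤2522, efficacy 67≥37, duration 6≤9, side-effect rate 29≤29).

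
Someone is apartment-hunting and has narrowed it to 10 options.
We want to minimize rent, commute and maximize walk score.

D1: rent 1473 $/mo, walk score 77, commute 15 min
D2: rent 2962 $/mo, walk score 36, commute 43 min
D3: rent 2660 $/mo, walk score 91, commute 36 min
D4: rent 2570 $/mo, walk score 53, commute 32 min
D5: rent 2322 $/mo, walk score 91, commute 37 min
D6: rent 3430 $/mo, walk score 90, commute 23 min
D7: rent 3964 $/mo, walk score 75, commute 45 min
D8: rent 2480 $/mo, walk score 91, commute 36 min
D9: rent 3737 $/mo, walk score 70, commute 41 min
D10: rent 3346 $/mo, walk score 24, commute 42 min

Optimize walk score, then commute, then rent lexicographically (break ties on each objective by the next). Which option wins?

D8

First maximize walk score: best is 91, kept {D3, D5, D8}.
Then minimize commute: best is 36, kept {D3, D8}.
Then minimize rent: best is 2480, kept {D8}.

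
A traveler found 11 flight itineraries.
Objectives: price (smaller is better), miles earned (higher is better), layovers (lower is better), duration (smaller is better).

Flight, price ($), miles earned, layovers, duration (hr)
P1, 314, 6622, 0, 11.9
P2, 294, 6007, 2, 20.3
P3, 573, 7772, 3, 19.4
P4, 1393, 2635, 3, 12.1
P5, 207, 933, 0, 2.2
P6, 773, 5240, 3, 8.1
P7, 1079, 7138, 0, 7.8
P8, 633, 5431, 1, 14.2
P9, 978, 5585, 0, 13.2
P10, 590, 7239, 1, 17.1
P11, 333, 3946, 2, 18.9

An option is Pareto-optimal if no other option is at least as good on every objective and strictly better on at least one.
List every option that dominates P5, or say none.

P1: worse on price (314 vs 207).
P2: worse on price (294 vs 207).
P3: worse on price (573 vs 207).
P4: worse on price (1393 vs 207).
P6: worse on price (773 vs 207).
P7: worse on price (1079 vs 207).
P8: worse on price (633 vs 207).
P9: worse on price (978 vs 207).
P10: worse on price (590 vs 207).
P11: worse on price (333 vs 207).
No option dominates P5.

none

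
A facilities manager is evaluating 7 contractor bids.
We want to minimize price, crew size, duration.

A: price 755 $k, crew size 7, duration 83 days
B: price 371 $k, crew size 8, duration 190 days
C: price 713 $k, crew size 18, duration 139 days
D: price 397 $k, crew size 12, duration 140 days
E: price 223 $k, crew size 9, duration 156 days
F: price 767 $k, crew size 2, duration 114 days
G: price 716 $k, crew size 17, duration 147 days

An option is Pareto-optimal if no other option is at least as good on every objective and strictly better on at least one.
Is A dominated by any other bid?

B: worse on crew size (8 vs 7).
C: worse on crew size (18 vs 7).
D: worse on crew size (12 vs 7).
E: worse on crew size (9 vs 7).
F: worse on price (767 vs 755).
G: worse on crew size (17 vs 7).
No option is at least as good as A on every objective and strictly better on one.

No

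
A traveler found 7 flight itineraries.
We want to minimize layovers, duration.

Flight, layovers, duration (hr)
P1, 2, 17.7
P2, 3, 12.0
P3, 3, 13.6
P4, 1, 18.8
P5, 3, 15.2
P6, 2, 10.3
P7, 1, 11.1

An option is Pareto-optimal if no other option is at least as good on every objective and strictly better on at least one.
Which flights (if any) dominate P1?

P6, P7

P6: layovers 2≤2, duration 10.3≤17.7 — dominates P1.
P7: layovers 1≤2, duration 11.1≤17.7 — dominates P1.
Others (P2, P3, P4, P5) are each worse than P1 on at least one objective.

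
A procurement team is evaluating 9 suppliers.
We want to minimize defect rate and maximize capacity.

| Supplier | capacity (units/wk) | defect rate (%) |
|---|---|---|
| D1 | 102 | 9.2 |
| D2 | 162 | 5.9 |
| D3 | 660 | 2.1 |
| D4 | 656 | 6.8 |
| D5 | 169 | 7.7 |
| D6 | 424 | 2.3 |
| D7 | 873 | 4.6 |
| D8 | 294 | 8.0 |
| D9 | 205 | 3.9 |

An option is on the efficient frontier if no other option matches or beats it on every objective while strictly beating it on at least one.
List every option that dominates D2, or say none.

D3, D6, D7, D9

D3: capacity 660≥162, defect rate 2.1≤5.9 — dominates D2.
D6: capacity 424≥162, defect rate 2.3≤5.9 — dominates D2.
D7: capacity 873≥162, defect rate 4.6≤5.9 — dominates D2.
D9: capacity 205≥162, defect rate 3.9≤5.9 — dominates D2.
Others (D1, D4, D5, D8) are each worse than D2 on at least one objective.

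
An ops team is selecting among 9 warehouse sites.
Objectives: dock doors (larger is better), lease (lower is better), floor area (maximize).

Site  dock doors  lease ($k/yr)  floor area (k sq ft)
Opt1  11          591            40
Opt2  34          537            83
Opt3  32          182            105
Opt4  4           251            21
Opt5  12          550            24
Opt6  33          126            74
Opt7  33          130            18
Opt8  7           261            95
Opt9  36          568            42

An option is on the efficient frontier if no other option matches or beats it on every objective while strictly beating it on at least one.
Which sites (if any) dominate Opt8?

Opt3

Opt3: dock doors 32≥7, lease 182≤261, floor area 105≥95 — dominates Opt8.
Others (Opt1, Opt2, Opt4, Opt5, Opt6, Opt7, Opt9) are each worse than Opt8 on at least one objective.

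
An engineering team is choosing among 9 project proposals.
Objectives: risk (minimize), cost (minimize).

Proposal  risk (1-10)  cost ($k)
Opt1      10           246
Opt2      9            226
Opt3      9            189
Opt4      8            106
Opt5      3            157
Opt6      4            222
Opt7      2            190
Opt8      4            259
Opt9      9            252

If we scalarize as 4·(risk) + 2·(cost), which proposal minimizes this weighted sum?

Opt4

Opt1: 4·10 + 2·246 = 532
Opt2: 4·9 + 2·226 = 488
Opt3: 4·9 + 2·189 = 414
Opt4: 4·8 + 2·106 = 244
Opt5: 4·3 + 2·157 = 326
Opt6: 4·4 + 2·222 = 460
Opt7: 4·2 + 2·190 = 388
Opt8: 4·4 + 2·259 = 534
Opt9: 4·9 + 2·252 = 540
Lowest: Opt4 at 244.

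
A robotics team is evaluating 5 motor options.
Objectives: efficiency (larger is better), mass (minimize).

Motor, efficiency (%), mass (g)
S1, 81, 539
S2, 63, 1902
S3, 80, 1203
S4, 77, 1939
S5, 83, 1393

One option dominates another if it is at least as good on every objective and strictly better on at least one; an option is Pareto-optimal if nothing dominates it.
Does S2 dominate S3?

S2 vs S3: S2 is worse on efficiency (63 vs 80), so it does not dominate S3.

No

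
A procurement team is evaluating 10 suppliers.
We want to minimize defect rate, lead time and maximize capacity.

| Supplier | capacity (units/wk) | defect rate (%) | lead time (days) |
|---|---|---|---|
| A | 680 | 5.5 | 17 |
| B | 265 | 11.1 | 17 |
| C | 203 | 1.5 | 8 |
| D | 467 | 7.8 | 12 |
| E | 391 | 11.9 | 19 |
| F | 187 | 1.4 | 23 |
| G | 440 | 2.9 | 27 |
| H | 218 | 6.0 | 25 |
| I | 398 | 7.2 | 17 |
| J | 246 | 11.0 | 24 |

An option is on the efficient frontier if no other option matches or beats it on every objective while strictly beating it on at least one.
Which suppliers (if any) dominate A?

B: worse on capacity (265 vs 680).
C: worse on capacity (203 vs 680).
D: worse on capacity (467 vs 680).
E: worse on capacity (391 vs 680).
F: worse on capacity (187 vs 680).
G: worse on capacity (440 vs 680).
H: worse on capacity (218 vs 680).
I: worse on capacity (398 vs 680).
J: worse on capacity (246 vs 680).
No option dominates A.

none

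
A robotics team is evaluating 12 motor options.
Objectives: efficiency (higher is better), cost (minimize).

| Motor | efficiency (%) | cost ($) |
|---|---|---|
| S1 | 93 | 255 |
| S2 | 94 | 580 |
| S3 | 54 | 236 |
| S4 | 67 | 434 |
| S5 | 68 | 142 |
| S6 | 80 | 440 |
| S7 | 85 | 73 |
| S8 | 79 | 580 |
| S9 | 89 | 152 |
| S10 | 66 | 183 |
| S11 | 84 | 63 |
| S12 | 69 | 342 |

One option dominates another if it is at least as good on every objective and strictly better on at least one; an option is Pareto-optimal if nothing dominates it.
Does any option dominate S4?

Yes

S1 vs S4: efficiency 93≥67, cost 255≤434 — S1 is at least as good on every objective and strictly better on at least one, so S1 dominates S4.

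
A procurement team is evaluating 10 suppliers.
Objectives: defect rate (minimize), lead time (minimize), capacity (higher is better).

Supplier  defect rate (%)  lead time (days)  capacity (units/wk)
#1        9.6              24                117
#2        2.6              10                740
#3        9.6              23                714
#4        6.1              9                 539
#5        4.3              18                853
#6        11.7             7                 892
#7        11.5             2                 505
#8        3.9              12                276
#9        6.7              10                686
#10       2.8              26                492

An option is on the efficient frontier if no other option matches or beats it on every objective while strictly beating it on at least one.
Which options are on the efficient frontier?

#1: dominated by #2 (defect rate 2.6≤9.6, lead time 10≤24, capacity 740≥117).
#2: not dominated (best defect rate).
#3: dominated by #2 (defect rate 2.6≤9.6, lead time 10≤23, capacity 740≥714).
#4: not dominated.
#5: not dominated.
#6: not dominated (best capacity).
#7: not dominated (best lead time).
#8: dominated by #2 (defect rate 2.6≤3.9, lead time 10≤12, capacity 740≥276).
#9: dominated by #2 (defect rate 2.6≤6.7, lead time 10≤10, capacity 740≥686).
#10: dominated by #2 (defect rate 2.6≤2.8, lead time 10≤26, capacity 740≥492).

#2, #4, #5, #6, #7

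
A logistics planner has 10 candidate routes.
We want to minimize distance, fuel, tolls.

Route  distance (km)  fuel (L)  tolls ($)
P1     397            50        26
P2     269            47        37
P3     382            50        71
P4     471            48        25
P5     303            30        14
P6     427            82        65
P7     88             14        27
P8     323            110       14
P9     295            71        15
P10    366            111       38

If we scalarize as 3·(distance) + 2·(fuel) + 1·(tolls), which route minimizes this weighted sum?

P7

P1: 3·397 + 2·50 + 1·26 = 1317
P2: 3·269 + 2·47 + 1·37 = 938
P3: 3·382 + 2·50 + 1·71 = 1317
P4: 3·471 + 2·48 + 1·25 = 1534
P5: 3·303 + 2·30 + 1·14 = 983
P6: 3·427 + 2·82 + 1·65 = 1510
P7: 3·88 + 2·14 + 1·27 = 319
P8: 3·323 + 2·110 + 1·14 = 1203
P9: 3·295 + 2·71 + 1·15 = 1042
P10: 3·366 + 2·111 + 1·38 = 1358
Lowest: P7 at 319.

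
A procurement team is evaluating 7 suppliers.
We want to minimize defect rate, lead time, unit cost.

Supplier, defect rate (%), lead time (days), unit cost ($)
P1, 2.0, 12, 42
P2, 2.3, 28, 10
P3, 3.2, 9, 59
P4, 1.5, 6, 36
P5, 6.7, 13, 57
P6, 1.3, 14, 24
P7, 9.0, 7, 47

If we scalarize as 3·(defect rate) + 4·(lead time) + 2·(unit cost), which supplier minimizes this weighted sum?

P4

P1: 3·2.0 + 4·12 + 2·42 = 138.0
P2: 3·2.3 + 4·28 + 2·10 = 138.9
P3: 3·3.2 + 4·9 + 2·59 = 163.6
P4: 3·1.5 + 4·6 + 2·36 = 100.5
P5: 3·6.7 + 4·13 + 2·57 = 186.1
P6: 3·1.3 + 4·14 + 2·24 = 107.9
P7: 3·9.0 + 4·7 + 2·47 = 149.0
Lowest: P4 at 100.5.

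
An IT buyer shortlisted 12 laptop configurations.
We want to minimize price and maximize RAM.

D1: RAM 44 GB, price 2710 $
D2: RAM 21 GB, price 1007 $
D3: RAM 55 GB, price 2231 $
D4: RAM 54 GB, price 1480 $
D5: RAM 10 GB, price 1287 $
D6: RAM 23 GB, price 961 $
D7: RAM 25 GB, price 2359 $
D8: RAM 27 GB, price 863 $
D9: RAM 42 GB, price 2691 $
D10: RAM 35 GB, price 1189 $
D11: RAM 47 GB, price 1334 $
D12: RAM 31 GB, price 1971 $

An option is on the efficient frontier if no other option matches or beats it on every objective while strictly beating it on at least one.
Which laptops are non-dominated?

D3, D4, D8, D10, D11

D1: dominated by D3 (RAM 55≥44, price 2231≤2710).
D2: dominated by D6 (RAM 23≥21, price 961≤1007).
D3: not dominated (best RAM).
D4: not dominated.
D5: dominated by D2 (RAM 21≥10, price 1007≤1287).
D6: dominated by D8 (RAM 27≥23, price 863≤961).
D7: dominated by D3 (RAM 55≥25, price 2231≤2359).
D8: not dominated (best price).
D9: dominated by D3 (RAM 55≥42, price 2231≤2691).
D10: not dominated.
D11: not dominated.
D12: dominated by D4 (RAM 54≥31, price 1480≤1971).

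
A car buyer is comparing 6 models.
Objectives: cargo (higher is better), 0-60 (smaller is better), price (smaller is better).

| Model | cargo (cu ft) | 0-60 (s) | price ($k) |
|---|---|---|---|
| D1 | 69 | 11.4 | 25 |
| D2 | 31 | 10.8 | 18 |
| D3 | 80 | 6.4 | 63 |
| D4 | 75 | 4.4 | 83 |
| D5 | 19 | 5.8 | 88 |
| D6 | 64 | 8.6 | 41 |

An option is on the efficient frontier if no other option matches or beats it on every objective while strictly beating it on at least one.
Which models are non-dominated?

D1, D2, D3, D4, D6

D1: not dominated.
D2: not dominated (best price).
D3: not dominated (best cargo).
D4: not dominated (best 0-60).
D5: dominated by D4 (cargo 75≥19, 0-60 4.4≤5.8, price 83≤88).
D6: not dominated.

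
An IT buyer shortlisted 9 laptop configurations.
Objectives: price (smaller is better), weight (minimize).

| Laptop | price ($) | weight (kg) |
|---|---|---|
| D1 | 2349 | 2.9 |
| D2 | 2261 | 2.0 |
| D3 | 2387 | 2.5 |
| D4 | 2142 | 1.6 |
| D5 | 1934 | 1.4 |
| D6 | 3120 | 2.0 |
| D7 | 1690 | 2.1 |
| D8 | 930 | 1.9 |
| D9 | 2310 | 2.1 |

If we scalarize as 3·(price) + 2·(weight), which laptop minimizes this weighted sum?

D8

D1: 3·2349 + 2·2.9 = 7052.8
D2: 3·2261 + 2·2.0 = 6787.0
D3: 3·2387 + 2·2.5 = 7166.0
D4: 3·2142 + 2·1.6 = 6429.2
D5: 3·1934 + 2·1.4 = 5804.8
D6: 3·3120 + 2·2.0 = 9364.0
D7: 3·1690 + 2·2.1 = 5074.2
D8: 3·930 + 2·1.9 = 2793.8
D9: 3·2310 + 2·2.1 = 6934.2
Lowest: D8 at 2793.8.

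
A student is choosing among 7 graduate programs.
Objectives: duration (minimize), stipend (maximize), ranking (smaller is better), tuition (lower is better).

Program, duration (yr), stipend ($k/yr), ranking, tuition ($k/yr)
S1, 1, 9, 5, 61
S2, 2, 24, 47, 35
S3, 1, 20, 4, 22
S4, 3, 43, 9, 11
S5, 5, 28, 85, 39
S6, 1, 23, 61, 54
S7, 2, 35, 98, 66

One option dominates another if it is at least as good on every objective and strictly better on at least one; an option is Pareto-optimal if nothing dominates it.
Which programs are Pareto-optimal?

S2, S3, S4, S6, S7

S1: dominated by S3 (duration 1≤1, stipend 20≥9, ranking 4≤5, tuition 22≤61).
S2: not dominated.
S3: not dominated (best ranking).
S4: not dominated (best stipend).
S5: dominated by S4 (duration 3≤5, stipend 43≥28, ranking 9≤85, tuition 11≤39).
S6: not dominated.
S7: not dominated.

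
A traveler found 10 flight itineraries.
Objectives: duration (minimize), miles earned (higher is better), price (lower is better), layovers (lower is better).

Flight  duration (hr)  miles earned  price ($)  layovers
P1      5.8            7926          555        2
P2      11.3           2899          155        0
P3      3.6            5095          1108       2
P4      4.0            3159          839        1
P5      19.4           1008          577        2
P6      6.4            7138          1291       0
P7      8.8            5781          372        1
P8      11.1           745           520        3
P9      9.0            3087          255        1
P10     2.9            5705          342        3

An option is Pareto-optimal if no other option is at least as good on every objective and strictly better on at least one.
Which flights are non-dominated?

P1, P2, P3, P4, P6, P7, P9, P10

P1: not dominated (best miles earned).
P2: not dominated (best price).
P3: not dominated.
P4: not dominated.
P5: dominated by P1 (duration 5.8≤19.4, miles earned 7926≥1008, price 555≤577, layovers 2≤2).
P6: not dominated.
P7: not dominated.
P8: dominated by P7 (duration 8.8≤11.1, miles earned 5781≥745, price 372≤520, layovers 1≤3).
P9: not dominated.
P10: not dominated (best duration).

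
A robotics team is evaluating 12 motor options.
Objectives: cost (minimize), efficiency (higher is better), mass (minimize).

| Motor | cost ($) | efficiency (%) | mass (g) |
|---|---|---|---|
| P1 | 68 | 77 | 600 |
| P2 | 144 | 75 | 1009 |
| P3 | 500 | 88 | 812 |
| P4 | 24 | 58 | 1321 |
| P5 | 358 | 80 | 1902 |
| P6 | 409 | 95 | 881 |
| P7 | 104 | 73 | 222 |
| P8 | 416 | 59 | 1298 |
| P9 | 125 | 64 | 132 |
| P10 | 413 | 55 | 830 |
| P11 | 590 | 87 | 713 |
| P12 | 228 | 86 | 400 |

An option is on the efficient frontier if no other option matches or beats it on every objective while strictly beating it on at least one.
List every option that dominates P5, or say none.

P12: cost 228≤358, efficiency 86≥80, mass 400≤1902 — dominates P5.
Others (P1, P2, P3, P4, P6, P7, P8, P9, P10, P11) are each worse than P5 on at least one objective.

P12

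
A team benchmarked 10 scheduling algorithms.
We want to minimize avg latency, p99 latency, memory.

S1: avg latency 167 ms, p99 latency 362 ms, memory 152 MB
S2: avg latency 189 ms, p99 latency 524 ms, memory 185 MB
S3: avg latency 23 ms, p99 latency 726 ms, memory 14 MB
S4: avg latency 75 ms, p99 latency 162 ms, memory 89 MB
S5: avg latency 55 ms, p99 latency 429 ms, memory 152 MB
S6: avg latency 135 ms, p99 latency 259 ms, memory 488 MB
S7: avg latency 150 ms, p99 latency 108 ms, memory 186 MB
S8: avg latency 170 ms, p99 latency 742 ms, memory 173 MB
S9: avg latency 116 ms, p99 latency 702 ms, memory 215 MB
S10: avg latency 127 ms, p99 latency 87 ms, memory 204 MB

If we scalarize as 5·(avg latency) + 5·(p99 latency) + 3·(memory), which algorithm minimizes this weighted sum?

S1: 5·167 + 5·362 + 3·152 = 3101
S2: 5·189 + 5·524 + 3·185 = 4120
S3: 5·23 + 5·726 + 3·14 = 3787
S4: 5·75 + 5·162 + 3·89 = 1452
S5: 5·55 + 5·429 + 3·152 = 2876
S6: 5·135 + 5·259 + 3·488 = 3434
S7: 5·150 + 5·108 + 3·186 = 1848
S8: 5·170 + 5·742 + 3·173 = 5079
S9: 5·116 + 5·702 + 3·215 = 4735
S10: 5·127 + 5·87 + 3·204 = 1682
Lowest: S4 at 1452.

S4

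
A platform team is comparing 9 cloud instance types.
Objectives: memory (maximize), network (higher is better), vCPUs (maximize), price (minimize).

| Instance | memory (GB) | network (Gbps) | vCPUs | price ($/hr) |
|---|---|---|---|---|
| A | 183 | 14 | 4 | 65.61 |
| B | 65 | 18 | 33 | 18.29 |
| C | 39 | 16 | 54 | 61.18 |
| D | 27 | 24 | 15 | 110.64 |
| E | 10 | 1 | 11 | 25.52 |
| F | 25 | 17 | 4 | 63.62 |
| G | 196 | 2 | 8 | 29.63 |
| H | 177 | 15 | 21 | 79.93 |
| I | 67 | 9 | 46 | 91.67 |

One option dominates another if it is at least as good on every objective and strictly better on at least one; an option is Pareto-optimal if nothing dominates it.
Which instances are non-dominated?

A: not dominated.
B: not dominated (best price).
C: not dominated (best vCPUs).
D: not dominated (best network).
E: dominated by B (memory 65≥10, network 18≥1, vCPUs 33≥11, price 18.29≤25.52).
F: dominated by B (memory 65≥25, network 18≥17, vCPUs 33≥4, price 18.29≤63.62).
G: not dominated (best memory).
H: not dominated.
I: not dominated.

A, B, C, D, G, H, I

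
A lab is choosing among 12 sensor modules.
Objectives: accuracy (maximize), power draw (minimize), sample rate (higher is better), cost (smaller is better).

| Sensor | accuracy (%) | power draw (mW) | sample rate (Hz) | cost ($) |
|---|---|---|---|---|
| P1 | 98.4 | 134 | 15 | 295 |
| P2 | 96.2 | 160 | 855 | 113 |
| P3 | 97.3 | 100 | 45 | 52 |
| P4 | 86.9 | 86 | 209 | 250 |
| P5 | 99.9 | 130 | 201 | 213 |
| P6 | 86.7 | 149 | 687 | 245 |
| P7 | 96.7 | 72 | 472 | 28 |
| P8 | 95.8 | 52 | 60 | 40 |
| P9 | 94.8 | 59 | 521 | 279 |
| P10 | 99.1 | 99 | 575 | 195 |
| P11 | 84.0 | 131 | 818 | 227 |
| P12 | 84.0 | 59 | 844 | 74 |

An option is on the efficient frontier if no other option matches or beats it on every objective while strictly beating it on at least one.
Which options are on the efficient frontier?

P1: dominated by P5 (accuracy 99.9≥98.4, power draw 130≤134, sample rate 201≥15, cost 213≤295).
P2: not dominated (best sample rate).
P3: not dominated.
P4: dominated by P7 (accuracy 96.7≥86.9, power draw 72≤86, sample rate 472≥209, cost 28≤250).
P5: not dominated (best accuracy).
P6: not dominated.
P7: not dominated (best cost).
P8: not dominated (best power draw).
P9: not dominated.
P10: not dominated.
P11: dominated by P12 (accuracy 84.0≥84.0, power draw 59≤131, sample rate 844≥818, cost 74≤227).
P12: not dominated.

P2, P3, P5, P6, P7, P8, P9, P10, P12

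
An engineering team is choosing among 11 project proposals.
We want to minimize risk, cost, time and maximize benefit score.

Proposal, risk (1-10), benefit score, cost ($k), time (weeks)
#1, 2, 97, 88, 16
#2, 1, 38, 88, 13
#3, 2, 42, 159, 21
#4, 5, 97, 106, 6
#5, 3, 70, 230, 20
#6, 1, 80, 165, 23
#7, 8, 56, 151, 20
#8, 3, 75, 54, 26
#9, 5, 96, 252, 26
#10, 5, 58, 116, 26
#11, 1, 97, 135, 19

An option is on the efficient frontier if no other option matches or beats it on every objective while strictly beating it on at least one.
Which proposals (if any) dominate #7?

#1, #4, #11

#1: risk 2≤8, benefit score 97≥56, cost 88≤151, time 16≤20 — dominates #7.
#4: risk 5≤8, benefit score 97≥56, cost 106≤151, time 6≤20 — dominates #7.
#11: risk 1≤8, benefit score 97≥56, cost 135≤151, time 19≤20 — dominates #7.
Others (#2, #3, #5, #6, #8, #9, #10) are each worse than #7 on at least one objective.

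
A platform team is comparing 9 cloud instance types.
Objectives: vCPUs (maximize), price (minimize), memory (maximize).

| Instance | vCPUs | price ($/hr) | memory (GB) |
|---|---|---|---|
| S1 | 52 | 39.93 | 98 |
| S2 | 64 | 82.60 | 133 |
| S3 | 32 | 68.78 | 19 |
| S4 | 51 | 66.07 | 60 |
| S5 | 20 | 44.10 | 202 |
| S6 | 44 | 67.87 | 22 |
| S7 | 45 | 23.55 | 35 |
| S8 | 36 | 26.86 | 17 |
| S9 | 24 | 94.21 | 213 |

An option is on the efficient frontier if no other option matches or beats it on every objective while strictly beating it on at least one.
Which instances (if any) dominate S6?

S1: vCPUs 52≥44, price 39.93≤67.87, memory 98≥22 — dominates S6.
S4: vCPUs 51≥44, price 66.07≤67.87, memory 60≥22 — dominates S6.
S7: vCPUs 45≥44, price 23.55≤67.87, memory 35≥22 — dominates S6.
Others (S2, S3, S5, S8, S9) are each worse than S6 on at least one objective.

S1, S4, S7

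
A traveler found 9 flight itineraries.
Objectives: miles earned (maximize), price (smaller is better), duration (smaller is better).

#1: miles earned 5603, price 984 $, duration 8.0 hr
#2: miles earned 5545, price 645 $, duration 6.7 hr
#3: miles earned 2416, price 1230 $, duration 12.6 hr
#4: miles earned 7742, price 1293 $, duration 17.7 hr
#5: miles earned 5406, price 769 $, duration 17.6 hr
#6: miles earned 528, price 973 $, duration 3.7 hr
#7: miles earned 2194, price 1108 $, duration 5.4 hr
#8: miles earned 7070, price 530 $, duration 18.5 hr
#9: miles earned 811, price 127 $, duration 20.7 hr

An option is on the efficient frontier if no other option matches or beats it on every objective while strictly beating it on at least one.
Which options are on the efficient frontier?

#1, #2, #4, #6, #7, #8, #9

#1: not dominated.
#2: not dominated.
#3: dominated by #1 (miles earned 5603≥2416, price 984≤1230, duration 8.0≤12.6).
#4: not dominated (best miles earned).
#5: dominated by #2 (miles earned 5545≥5406, price 645≤769, duration 6.7≤17.6).
#6: not dominated (best duration).
#7: not dominated.
#8: not dominated.
#9: not dominated (best price).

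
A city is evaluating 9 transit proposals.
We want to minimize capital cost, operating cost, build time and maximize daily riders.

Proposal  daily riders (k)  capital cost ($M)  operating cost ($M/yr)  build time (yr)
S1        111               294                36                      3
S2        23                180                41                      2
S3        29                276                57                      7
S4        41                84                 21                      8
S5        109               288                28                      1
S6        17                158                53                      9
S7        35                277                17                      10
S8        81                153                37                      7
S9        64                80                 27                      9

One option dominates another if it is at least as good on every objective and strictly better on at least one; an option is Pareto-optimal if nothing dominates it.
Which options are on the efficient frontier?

S1: not dominated (best daily riders).
S2: not dominated.
S3: dominated by S8 (daily riders 81≥29, capital cost 153≤276, operating cost 37≤57, build time 7≤7).
S4: not dominated.
S5: not dominated (best build time).
S6: dominated by S4 (daily riders 41≥17, capital cost 84≤158, operating cost 21≤53, build time 8≤9).
S7: not dominated (best operating cost).
S8: not dominated.
S9: not dominated (best capital cost).

S1, S2, S4, S5, S7, S8, S9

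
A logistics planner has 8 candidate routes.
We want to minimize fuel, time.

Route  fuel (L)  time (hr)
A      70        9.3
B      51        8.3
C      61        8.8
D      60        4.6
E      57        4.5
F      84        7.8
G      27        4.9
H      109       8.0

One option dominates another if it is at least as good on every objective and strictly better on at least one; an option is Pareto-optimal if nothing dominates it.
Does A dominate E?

A vs E: A is worse on fuel (70 vs 57), so it does not dominate E.

No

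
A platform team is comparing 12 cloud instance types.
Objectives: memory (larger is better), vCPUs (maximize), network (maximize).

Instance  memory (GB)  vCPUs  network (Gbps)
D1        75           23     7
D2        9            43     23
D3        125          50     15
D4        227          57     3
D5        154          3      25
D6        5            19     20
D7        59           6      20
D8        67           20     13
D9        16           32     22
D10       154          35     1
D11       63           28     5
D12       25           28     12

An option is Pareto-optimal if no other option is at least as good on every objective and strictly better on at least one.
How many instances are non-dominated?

D1: dominated by D3 (memory 125≥75, vCPUs 50≥23, network 15≥7).
D2: not dominated.
D3: not dominated.
D4: not dominated (best memory).
D5: not dominated (best network).
D6: dominated by D2 (memory 9≥5, vCPUs 43≥19, network 23≥20).
D7: not dominated.
D8: dominated by D3 (memory 125≥67, vCPUs 50≥20, network 15≥13).
D9: not dominated.
D10: dominated by D4 (memory 227≥154, vCPUs 57≥35, network 3≥1).
D11: dominated by D3 (memory 125≥63, vCPUs 50≥28, network 15≥5).
D12: dominated by D3 (memory 125≥25, vCPUs 50≥28, network 15≥12).
Pareto-optimal: D2, D3, D4, D5, D7, D9 → 6.

6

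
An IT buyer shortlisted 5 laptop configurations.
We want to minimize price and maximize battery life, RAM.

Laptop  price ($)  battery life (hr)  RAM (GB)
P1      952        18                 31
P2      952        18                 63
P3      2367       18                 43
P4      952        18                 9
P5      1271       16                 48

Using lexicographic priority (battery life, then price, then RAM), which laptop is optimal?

P2

First maximize battery life: best is 18, kept {P1, P2, P3, P4}.
Then minimize price: best is 952, kept {P1, P2, P4}.
Then maximize RAM: best is 63, kept {P2}.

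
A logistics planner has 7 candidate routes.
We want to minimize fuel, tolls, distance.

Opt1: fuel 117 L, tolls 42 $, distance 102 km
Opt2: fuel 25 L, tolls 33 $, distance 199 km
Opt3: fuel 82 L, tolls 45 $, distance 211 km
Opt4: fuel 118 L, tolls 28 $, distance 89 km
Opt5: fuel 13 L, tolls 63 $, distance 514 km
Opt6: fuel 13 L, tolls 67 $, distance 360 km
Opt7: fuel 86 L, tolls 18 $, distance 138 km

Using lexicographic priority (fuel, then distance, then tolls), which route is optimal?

First minimize fuel: best is 13, kept {Opt5, Opt6}.
Then minimize distance: best is 360, kept {Opt6}.

Opt6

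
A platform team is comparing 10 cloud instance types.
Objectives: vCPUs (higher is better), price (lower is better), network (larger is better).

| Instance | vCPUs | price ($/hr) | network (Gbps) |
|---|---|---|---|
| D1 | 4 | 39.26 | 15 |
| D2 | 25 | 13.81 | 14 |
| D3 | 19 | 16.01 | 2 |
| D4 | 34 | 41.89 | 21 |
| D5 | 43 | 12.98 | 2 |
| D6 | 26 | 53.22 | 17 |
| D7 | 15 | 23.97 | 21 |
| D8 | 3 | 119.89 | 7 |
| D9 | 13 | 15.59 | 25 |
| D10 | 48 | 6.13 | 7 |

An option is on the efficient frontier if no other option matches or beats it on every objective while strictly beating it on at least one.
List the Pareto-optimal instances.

D2, D4, D7, D9, D10

D1: dominated by D7 (vCPUs 15≥4, price 23.97≤39.26, network 21≥15).
D2: not dominated.
D3: dominated by D2 (vCPUs 25≥19, price 13.81≤16.01, network 14≥2).
D4: not dominated.
D5: dominated by D10 (vCPUs 48≥43, price 6.13≤12.98, network 7≥2).
D6: dominated by D4 (vCPUs 34≥26, price 41.89≤53.22, network 21≥17).
D7: not dominated.
D8: dominated by D1 (vCPUs 4≥3, price 39.26≤119.89, network 15≥7).
D9: not dominated (best network).
D10: not dominated (best vCPUs).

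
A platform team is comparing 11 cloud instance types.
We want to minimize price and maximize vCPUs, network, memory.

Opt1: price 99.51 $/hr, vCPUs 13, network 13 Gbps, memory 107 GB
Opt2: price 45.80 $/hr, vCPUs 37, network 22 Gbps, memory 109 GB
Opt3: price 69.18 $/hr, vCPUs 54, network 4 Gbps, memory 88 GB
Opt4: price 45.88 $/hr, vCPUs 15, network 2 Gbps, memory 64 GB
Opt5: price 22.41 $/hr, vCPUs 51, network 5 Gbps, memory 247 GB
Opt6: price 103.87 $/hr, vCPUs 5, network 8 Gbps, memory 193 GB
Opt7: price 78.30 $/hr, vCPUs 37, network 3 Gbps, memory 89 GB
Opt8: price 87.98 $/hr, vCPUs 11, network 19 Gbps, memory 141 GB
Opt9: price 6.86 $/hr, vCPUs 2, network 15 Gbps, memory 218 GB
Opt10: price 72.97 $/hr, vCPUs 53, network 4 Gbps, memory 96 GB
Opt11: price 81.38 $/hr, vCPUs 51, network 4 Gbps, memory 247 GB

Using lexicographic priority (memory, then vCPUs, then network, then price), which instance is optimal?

First maximize memory: best is 247, kept {Opt5, Opt11}.
Then maximize vCPUs: best is 51, kept {Opt5, Opt11}.
Then maximize network: best is 5, kept {Opt5}.

Opt5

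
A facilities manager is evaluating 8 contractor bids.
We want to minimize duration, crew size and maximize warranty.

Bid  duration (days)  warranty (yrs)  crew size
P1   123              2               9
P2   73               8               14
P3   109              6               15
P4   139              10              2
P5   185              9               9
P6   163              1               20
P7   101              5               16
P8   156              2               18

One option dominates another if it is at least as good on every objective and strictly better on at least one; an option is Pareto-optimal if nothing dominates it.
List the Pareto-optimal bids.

P1, P2, P4

P1: not dominated.
P2: not dominated (best duration).
P3: dominated by P2 (duration 73≤109, warranty 8≥6, crew size 14≤15).
P4: not dominated (best warranty).
P5: dominated by P4 (duration 139≤185, warranty 10≥9, crew size 2≤9).
P6: dominated by P1 (duration 123≤163, warranty 2≥1, crew size 9≤20).
P7: dominated by P2 (duration 73≤101, warranty 8≥5, crew size 14≤16).
P8: dominated by P1 (duration 123≤156, warranty 2≥2, crew size 9≤18).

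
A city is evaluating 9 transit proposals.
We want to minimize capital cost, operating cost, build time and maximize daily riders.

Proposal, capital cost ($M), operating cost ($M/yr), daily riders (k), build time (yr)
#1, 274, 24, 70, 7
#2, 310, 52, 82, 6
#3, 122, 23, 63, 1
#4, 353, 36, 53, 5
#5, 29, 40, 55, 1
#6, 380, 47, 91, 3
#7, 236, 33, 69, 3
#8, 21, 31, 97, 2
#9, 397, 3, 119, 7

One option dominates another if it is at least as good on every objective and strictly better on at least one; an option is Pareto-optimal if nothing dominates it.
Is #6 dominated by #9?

No

#9 vs #6: #9 is worse on capital cost (397 vs 380), so it does not dominate #6.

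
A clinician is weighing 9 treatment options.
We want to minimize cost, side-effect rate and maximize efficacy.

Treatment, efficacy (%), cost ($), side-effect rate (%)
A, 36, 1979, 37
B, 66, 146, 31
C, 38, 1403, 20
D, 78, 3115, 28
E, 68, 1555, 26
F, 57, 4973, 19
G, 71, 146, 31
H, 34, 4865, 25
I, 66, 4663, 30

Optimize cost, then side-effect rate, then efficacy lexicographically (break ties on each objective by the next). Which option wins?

First minimize cost: best is 146, kept {B, G}.
Then minimize side-effect rate: best is 31, kept {B, G}.
Then maximize efficacy: best is 71, kept {G}.

G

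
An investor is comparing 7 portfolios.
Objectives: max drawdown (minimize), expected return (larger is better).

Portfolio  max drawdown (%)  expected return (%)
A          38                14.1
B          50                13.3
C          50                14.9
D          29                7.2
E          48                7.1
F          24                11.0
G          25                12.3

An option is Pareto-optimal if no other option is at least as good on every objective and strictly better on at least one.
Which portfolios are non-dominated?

A, C, F, G

A: not dominated.
B: dominated by A (max drawdown 38≤50, expected return 14.1≥13.3).
C: not dominated (best expected return).
D: dominated by F (max drawdown 24≤29, expected return 11.0≥7.2).
E: dominated by A (max drawdown 38≤48, expected return 14.1≥7.1).
F: not dominated (best max drawdown).
G: not dominated.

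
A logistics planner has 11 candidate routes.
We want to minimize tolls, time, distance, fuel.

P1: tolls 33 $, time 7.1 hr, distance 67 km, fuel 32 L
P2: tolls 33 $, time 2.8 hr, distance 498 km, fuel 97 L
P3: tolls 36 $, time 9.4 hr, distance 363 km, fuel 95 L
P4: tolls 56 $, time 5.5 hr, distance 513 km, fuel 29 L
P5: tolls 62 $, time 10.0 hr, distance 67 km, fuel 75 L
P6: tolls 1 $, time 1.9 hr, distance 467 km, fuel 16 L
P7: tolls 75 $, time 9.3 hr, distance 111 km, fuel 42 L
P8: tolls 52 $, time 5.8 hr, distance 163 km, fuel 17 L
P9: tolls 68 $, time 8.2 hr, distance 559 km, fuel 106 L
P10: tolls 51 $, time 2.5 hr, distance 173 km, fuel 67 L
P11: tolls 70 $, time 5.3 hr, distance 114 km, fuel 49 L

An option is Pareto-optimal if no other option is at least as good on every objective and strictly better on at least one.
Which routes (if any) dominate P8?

none

P1: worse on time (7.1 vs 5.8).
P2: worse on distance (498 vs 163).
P3: worse on time (9.4 vs 5.8).
P4: worse on tolls (56 vs 52).
P5: worse on tolls (62 vs 52).
P6: worse on distance (467 vs 163).
P7: worse on tolls (75 vs 52).
P9: worse on tolls (68 vs 52).
P10: worse on distance (173 vs 163).
P11: worse on tolls (70 vs 52).
No option dominates P8.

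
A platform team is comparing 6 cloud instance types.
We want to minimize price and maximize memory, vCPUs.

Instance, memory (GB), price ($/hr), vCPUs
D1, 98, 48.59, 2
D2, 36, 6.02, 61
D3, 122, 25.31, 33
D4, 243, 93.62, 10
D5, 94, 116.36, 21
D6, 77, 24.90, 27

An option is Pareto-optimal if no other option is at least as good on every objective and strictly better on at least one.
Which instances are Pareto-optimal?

D2, D3, D4, D6

D1: dominated by D3 (memory 122≥98, price 25.31≤48.59, vCPUs 33≥2).
D2: not dominated (best price).
D3: not dominated.
D4: not dominated (best memory).
D5: dominated by D3 (memory 122≥94, price 25.31≤116.36, vCPUs 33≥21).
D6: not dominated.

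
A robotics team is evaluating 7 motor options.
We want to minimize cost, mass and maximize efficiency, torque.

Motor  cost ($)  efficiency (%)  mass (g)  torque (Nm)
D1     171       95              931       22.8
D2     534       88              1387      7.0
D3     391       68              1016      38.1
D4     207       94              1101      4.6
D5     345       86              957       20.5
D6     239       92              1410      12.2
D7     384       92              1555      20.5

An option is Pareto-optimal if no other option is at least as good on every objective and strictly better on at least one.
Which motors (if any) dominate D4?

D1: cost 171≤207, efficiency 95≥94, mass 931≤1101, torque 22.8≥4.6 — dominates D4.
Others (D2, D3, D5, D6, D7) are each worse than D4 on at least one objective.

D1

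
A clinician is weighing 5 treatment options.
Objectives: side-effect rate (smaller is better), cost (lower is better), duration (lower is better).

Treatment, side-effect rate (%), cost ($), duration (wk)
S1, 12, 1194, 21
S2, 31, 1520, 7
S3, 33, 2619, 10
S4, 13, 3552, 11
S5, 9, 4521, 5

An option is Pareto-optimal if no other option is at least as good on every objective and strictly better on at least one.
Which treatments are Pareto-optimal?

S1, S2, S4, S5

S1: not dominated (best cost).
S2: not dominated.
S3: dominated by S2 (side-effect rate 31≤33, cost 1520≤2619, duration 7≤10).
S4: not dominated.
S5: not dominated (best side-effect rate).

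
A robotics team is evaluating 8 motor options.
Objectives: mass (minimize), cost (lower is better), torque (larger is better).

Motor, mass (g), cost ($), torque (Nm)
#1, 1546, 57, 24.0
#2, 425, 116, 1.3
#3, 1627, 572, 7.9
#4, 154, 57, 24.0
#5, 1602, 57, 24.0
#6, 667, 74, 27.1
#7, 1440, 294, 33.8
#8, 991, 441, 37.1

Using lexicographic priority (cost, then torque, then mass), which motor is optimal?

First minimize cost: best is 57, kept {#1, #4, #5}.
Then maximize torque: best is 24.0, kept {#1, #4, #5}.
Then minimize mass: best is 154, kept {#4}.

#4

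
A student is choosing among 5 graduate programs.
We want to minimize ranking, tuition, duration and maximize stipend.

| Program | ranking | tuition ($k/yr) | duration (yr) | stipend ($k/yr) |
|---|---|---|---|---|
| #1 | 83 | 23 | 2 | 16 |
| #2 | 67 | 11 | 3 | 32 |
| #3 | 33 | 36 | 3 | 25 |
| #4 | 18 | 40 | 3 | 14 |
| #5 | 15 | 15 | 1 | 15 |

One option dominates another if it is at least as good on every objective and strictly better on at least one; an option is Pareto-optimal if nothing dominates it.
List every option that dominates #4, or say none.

#5

#5: ranking 15≤18, tuition 15≤40, duration 1≤3, stipend 15≥14 — dominates #4.
Others (#1, #2, #3) are each worse than #4 on at least one objective.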